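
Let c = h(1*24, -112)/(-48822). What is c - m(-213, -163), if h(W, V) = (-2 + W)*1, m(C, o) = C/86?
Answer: 5198597/2099346 ≈ 2.4763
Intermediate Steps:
m(C, o) = C/86 (m(C, o) = C*(1/86) = C/86)
h(W, V) = -2 + W
c = -11/24411 (c = (-2 + 1*24)/(-48822) = (-2 + 24)*(-1/48822) = 22*(-1/48822) = -11/24411 ≈ -0.00045062)
c - m(-213, -163) = -11/24411 - (-213)/86 = -11/24411 - 1*(-213/86) = -11/24411 + 213/86 = 5198597/2099346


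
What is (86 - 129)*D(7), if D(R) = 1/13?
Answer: -43/13 ≈ -3.3077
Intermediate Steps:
D(R) = 1/13
(86 - 129)*D(7) = (86 - 129)*(1/13) = -43*1/13 = -43/13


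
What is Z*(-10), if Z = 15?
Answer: -150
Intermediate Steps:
Z*(-10) = 15*(-10) = -150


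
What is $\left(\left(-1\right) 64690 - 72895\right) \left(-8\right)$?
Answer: $1100680$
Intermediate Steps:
$\left(\left(-1\right) 64690 - 72895\right) \left(-8\right) = \left(-64690 - 72895\right) \left(-8\right) = \left(-137585\right) \left(-8\right) = 1100680$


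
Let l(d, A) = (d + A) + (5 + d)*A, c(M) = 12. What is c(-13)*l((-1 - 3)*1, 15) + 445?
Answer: 757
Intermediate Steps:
l(d, A) = A + d + A*(5 + d) (l(d, A) = (A + d) + A*(5 + d) = A + d + A*(5 + d))
c(-13)*l((-1 - 3)*1, 15) + 445 = 12*((-1 - 3)*1 + 6*15 + 15*((-1 - 3)*1)) + 445 = 12*(-4*1 + 90 + 15*(-4*1)) + 445 = 12*(-4 + 90 + 15*(-4)) + 445 = 12*(-4 + 90 - 60) + 445 = 12*26 + 445 = 312 + 445 = 757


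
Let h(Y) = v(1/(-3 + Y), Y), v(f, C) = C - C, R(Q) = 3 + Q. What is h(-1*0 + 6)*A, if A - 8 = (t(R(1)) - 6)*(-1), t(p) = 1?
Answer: 0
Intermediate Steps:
v(f, C) = 0
h(Y) = 0
A = 13 (A = 8 + (1 - 6)*(-1) = 8 - 5*(-1) = 8 + 5 = 13)
h(-1*0 + 6)*A = 0*13 = 0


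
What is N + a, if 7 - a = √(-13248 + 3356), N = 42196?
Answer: 42203 - 2*I*√2473 ≈ 42203.0 - 99.458*I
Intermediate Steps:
a = 7 - 2*I*√2473 (a = 7 - √(-13248 + 3356) = 7 - √(-9892) = 7 - 2*I*√2473 ≈ 7.0 - 99.458*I)
N + a = 42196 + (7 - 2*I*√2473) = 42203 - 2*I*√2473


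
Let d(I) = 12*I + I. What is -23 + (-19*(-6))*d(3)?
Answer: 4423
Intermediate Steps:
d(I) = 13*I
-23 + (-19*(-6))*d(3) = -23 + (-19*(-6))*(13*3) = -23 + 114*39 = -23 + 4446 = 4423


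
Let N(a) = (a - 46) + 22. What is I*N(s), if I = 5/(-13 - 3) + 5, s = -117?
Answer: -10575/16 ≈ -660.94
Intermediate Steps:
N(a) = -24 + a (N(a) = (-46 + a) + 22 = -24 + a)
I = 75/16 (I = 5/(-16) + 5 = -1/16*5 + 5 = -5/16 + 5 = 75/16 ≈ 4.6875)
I*N(s) = 75*(-24 - 117)/16 = (75/16)*(-141) = -10575/16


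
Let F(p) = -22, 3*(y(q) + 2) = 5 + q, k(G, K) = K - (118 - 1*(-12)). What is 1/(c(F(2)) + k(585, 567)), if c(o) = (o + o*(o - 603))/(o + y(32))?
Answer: -35/25889 ≈ -0.0013519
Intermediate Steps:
k(G, K) = -130 + K (k(G, K) = K - (118 + 12) = K - 1*130 = K - 130 = -130 + K)
y(q) = -1/3 + q/3 (y(q) = -2 + (5 + q)/3 = -2 + (5/3 + q/3) = -1/3 + q/3)
c(o) = (o + o*(-603 + o))/(31/3 + o) (c(o) = (o + o*(o - 603))/(o + (-1/3 + (1/3)*32)) = (o + o*(-603 + o))/(o + (-1/3 + 32/3)) = (o + o*(-603 + o))/(o + 31/3) = (o + o*(-603 + o))/(31/3 + o))
1/(c(F(2)) + k(585, 567)) = 1/(3*(-22)*(-602 - 22)/(31 + 3*(-22)) + (-130 + 567)) = 1/(3*(-22)*(-624)/(31 - 66) + 437) = 1/(3*(-22)*(-624)/(-35) + 437) = 1/(3*(-22)*(-1/35)*(-624) + 437) = 1/(-41184/35 + 437) = 1/(-25889/35) = -35/25889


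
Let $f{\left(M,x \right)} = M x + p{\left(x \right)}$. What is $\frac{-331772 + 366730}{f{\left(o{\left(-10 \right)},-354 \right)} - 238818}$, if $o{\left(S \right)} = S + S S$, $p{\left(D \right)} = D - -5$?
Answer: $- \frac{34958}{271027} \approx -0.12898$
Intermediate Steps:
$p{\left(D \right)} = 5 + D$ ($p{\left(D \right)} = D + 5 = 5 + D$)
$o{\left(S \right)} = S + S^{2}$
$f{\left(M,x \right)} = 5 + x + M x$ ($f{\left(M,x \right)} = M x + \left(5 + x\right) = 5 + x + M x$)
$\frac{-331772 + 366730}{f{\left(o{\left(-10 \right)},-354 \right)} - 238818} = \frac{-331772 + 366730}{\left(5 - 354 + - 10 \left(1 - 10\right) \left(-354\right)\right) - 238818} = \frac{34958}{\left(5 - 354 + \left(-10\right) \left(-9\right) \left(-354\right)\right) - 238818} = \frac{34958}{\left(5 - 354 + 90 \left(-354\right)\right) - 238818} = \frac{34958}{\left(5 - 354 - 31860\right) - 238818} = \frac{34958}{-32209 - 238818} = \frac{34958}{-271027} = 34958 \left(- \frac{1}{271027}\right) = - \frac{34958}{271027}$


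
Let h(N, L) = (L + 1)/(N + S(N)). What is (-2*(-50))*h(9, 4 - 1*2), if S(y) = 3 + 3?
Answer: 20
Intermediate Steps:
S(y) = 6
h(N, L) = (1 + L)/(6 + N) (h(N, L) = (L + 1)/(N + 6) = (1 + L)/(6 + N))
(-2*(-50))*h(9, 4 - 1*2) = (-2*(-50))*((1 + (4 - 1*2))/(6 + 9)) = 100*((1 + (4 - 2))/15) = 100*((1 + 2)/15) = 100*((1/15)*3) = 100*(⅕) = 20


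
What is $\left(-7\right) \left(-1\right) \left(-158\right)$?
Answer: $-1106$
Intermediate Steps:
$\left(-7\right) \left(-1\right) \left(-158\right) = 7 \left(-158\right) = -1106$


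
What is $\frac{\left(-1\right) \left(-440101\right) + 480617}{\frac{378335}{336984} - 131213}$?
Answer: $- \frac{310267234512}{44216303257} \approx -7.017$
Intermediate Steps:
$\frac{\left(-1\right) \left(-440101\right) + 480617}{\frac{378335}{336984} - 131213} = \frac{440101 + 480617}{378335 \cdot \frac{1}{336984} - 131213} = \frac{920718}{\frac{378335}{336984} - 131213} = \frac{920718}{- \frac{44216303257}{336984}} = 920718 \left(- \frac{336984}{44216303257}\right) = - \frac{310267234512}{44216303257}$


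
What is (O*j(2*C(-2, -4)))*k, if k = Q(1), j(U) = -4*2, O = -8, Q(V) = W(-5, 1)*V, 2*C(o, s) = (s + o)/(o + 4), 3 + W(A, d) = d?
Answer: -128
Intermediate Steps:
W(A, d) = -3 + d
C(o, s) = (o + s)/(2*(4 + o)) (C(o, s) = ((s + o)/(o + 4))/2 = ((o + s)/(4 + o))/2 = (o + s)/(2*(4 + o)))
Q(V) = -2*V (Q(V) = (-3 + 1)*V = -2*V)
j(U) = -8
k = -2 (k = -2*1 = -2)
(O*j(2*C(-2, -4)))*k = -8*(-8)*(-2) = 64*(-2) = -128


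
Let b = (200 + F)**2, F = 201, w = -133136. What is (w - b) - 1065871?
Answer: -1359808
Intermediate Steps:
b = 160801 (b = (200 + 201)**2 = 401**2 = 160801)
(w - b) - 1065871 = (-133136 - 1*160801) - 1065871 = (-133136 - 160801) - 1065871 = -293937 - 1065871 = -1359808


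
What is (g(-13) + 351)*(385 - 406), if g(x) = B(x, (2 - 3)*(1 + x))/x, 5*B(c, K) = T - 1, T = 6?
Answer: -95802/13 ≈ -7369.4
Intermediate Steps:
B(c, K) = 1 (B(c, K) = (6 - 1)/5 = (⅕)*5 = 1)
g(x) = 1/x
(g(-13) + 351)*(385 - 406) = (1/(-13) + 351)*(385 - 406) = (-1/13 + 351)*(-21) = (4562/13)*(-21) = -95802/13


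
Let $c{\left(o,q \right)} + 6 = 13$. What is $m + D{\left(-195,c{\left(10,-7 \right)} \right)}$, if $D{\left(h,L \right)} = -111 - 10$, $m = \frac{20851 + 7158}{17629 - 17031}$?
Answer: $- \frac{44349}{598} \approx -74.162$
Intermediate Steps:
$c{\left(o,q \right)} = 7$ ($c{\left(o,q \right)} = -6 + 13 = 7$)
$m = \frac{28009}{598} \approx 46.838$
$D{\left(h,L \right)} = -121$ ($D{\left(h,L \right)} = -111 - 10 = -121$)
$m + D{\left(-195,c{\left(10,-7 \right)} \right)} = \frac{28009}{598} - 121 = - \frac{44349}{598}$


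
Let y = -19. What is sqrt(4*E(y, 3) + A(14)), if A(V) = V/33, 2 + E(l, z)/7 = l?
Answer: I*sqrt(639870)/33 ≈ 24.24*I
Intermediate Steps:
E(l, z) = -14 + 7*l
A(V) = V/33 (A(V) = V*(1/33) = V/33)
sqrt(4*E(y, 3) + A(14)) = sqrt(4*(-14 + 7*(-19)) + (1/33)*14) = sqrt(4*(-14 - 133) + 14/33) = sqrt(4*(-147) + 14/33) = sqrt(-588 + 14/33) = sqrt(-19390/33) = I*sqrt(639870)/33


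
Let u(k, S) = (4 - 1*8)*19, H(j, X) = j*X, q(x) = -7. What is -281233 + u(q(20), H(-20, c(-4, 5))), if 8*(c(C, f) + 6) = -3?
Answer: -281309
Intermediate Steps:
c(C, f) = -51/8 (c(C, f) = -6 + (⅛)*(-3) = -6 - 3/8 = -51/8)
H(j, X) = X*j
u(k, S) = -76 (u(k, S) = (4 - 8)*19 = -4*19 = -76)
-281233 + u(q(20), H(-20, c(-4, 5))) = -281233 - 76 = -281309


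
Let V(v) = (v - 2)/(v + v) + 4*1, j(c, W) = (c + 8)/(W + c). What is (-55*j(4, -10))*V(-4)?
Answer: 1045/2 ≈ 522.50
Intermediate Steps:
j(c, W) = (8 + c)/(W + c)
V(v) = 4 + (-2 + v)/(2*v) (V(v) = (-2 + v)/((2*v)) + 4 = (-2 + v)*(1/(2*v)) + 4 = (-2 + v)/(2*v) + 4 = 4 + (-2 + v)/(2*v))
(-55*j(4, -10))*V(-4) = (-55*(8 + 4)/(-10 + 4))*(9/2 - 1/(-4)) = (-55*12/(-6))*(9/2 - 1*(-¼)) = (-(-55)*12/6)*(9/2 + ¼) = -55*(-2)*(19/4) = 110*(19/4) = 1045/2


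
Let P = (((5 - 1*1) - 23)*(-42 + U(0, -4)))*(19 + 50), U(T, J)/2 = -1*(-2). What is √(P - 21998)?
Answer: 2*√6955 ≈ 166.79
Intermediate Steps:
U(T, J) = 4 (U(T, J) = 2*(-1*(-2)) = 2*2 = 4)
P = 49818 (P = (((5 - 1*1) - 23)*(-42 + 4))*(19 + 50) = (((5 - 1) - 23)*(-38))*69 = ((4 - 23)*(-38))*69 = -19*(-38)*69 = 722*69 = 49818)
√(P - 21998) = √(49818 - 21998) = √27820 = 2*√6955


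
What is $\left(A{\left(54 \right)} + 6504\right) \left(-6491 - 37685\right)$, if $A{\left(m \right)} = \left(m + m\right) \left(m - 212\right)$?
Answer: $466498560$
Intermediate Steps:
$A{\left(m \right)} = 2 m \left(-212 + m\right)$
$\left(A{\left(54 \right)} + 6504\right) \left(-6491 - 37685\right) = \left(2 \cdot 54 \left(-212 + 54\right) + 6504\right) \left(-6491 - 37685\right) = \left(2 \cdot 54 \left(-158\right) + 6504\right) \left(-44176\right) = \left(-17064 + 6504\right) \left(-44176\right) = \left(-10560\right) \left(-44176\right) = 466498560$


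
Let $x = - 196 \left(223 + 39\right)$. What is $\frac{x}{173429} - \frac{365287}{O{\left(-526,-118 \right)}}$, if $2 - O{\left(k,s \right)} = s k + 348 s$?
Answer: $\frac{62272864419}{3642355858} \approx 17.097$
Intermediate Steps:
$O{\left(k,s \right)} = 2 - 348 s - k s$ ($O{\left(k,s \right)} = 2 - \left(s k + 348 s\right) = 2 - \left(k s + 348 s\right) = 2 - \left(348 s + k s\right) = 2 - 348 s - k s$)
$x = -51352$ ($x = \left(-196\right) 262 = -51352$)
$\frac{x}{173429} - \frac{365287}{O{\left(-526,-118 \right)}} = - \frac{51352}{173429} - \frac{365287}{2 - -41064 - \left(-526\right) \left(-118\right)} = \left(-51352\right) \frac{1}{173429} - \frac{365287}{2 + 41064 - 62068} = - \frac{51352}{173429} - \frac{365287}{-21002} = - \frac{51352}{173429} - - \frac{365287}{21002} = - \frac{51352}{173429} + \frac{365287}{21002} = \frac{62272864419}{3642355858}$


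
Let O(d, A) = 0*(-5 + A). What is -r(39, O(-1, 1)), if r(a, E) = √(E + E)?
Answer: 0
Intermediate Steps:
O(d, A) = 0
r(a, E) = √2*√E (r(a, E) = √(2*E) = √2*√E)
-r(39, O(-1, 1)) = -√2*√0 = -√2*0 = -1*0 = 0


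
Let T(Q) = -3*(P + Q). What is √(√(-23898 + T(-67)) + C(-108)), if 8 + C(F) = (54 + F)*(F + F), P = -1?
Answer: √(11656 + I*√23694) ≈ 107.97 + 0.7129*I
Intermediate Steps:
T(Q) = 3 - 3*Q (T(Q) = -3*(-1 + Q) = 3 - 3*Q)
C(F) = -8 + 2*F*(54 + F) (C(F) = -8 + (54 + F)*(F + F) = -8 + (54 + F)*(2*F) = -8 + 2*F*(54 + F))
√(√(-23898 + T(-67)) + C(-108)) = √(√(-23898 + (3 - 3*(-67))) + (-8 + 2*(-108)² + 108*(-108))) = √(√(-23898 + (3 + 201)) + (-8 + 2*11664 - 11664)) = √(√(-23898 + 204) + (-8 + 23328 - 11664)) = √(√(-23694) + 11656) = √(I*√23694 + 11656) = √(11656 + I*√23694)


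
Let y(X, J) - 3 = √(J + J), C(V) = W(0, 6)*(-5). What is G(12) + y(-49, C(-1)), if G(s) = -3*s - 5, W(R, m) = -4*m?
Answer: -38 + 4*√15 ≈ -22.508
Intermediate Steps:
C(V) = 120 (C(V) = -4*6*(-5) = -24*(-5) = 120)
y(X, J) = 3 + √2*√J (y(X, J) = 3 + √(J + J) = 3 + √(2*J) = 3 + √2*√J)
G(s) = -5 - 3*s
G(12) + y(-49, C(-1)) = (-5 - 3*12) + (3 + √2*√120) = (-5 - 36) + (3 + √2*(2*√30)) = -41 + (3 + 4*√15) = -38 + 4*√15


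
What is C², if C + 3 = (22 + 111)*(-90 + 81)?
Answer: 1440000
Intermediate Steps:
C = -1200 (C = -3 + (22 + 111)*(-90 + 81) = -3 + 133*(-9) = -3 - 1197 = -1200)
C² = (-1200)² = 1440000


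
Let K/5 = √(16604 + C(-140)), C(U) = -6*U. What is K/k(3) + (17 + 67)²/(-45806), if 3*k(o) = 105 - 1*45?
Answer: -3528/22903 + 7*√89/2 ≈ 32.865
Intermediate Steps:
k(o) = 20 (k(o) = (105 - 1*45)/3 = (105 - 45)/3 = (⅓)*60 = 20)
K = 70*√89 (K = 5*√(16604 - 6*(-140)) = 5*√(16604 + 840) = 5*√17444 = 5*(14*√89) = 70*√89 ≈ 660.38)
K/k(3) + (17 + 67)²/(-45806) = (70*√89)/20 + (17 + 67)²/(-45806) = (70*√89)*(1/20) + 84²*(-1/45806) = 7*√89/2 + 7056*(-1/45806) = 7*√89/2 - 3528/22903 = -3528/22903 + 7*√89/2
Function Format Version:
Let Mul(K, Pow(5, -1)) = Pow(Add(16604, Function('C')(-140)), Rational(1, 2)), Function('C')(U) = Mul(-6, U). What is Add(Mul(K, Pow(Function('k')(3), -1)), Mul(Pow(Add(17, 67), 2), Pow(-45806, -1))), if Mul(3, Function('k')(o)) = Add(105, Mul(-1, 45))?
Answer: Add(Rational(-3528, 22903), Mul(Rational(7, 2), Pow(89, Rational(1, 2)))) ≈ 32.865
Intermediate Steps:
Function('k')(o) = 20 (Function('k')(o) = Mul(Rational(1, 3), Add(105, Mul(-1, 45))) = Mul(Rational(1, 3), Add(105, -45)) = Mul(Rational(1, 3), 60) = 20)
K = Mul(70, Pow(89, Rational(1, 2))) (K = Mul(5, Pow(Add(16604, Mul(-6, -140)), Rational(1, 2))) = Mul(5, Pow(Add(16604, 840), Rational(1, 2))) = Mul(5, Pow(17444, Rational(1, 2))) = Mul(5, Mul(14, Pow(89, Rational(1, 2)))) = Mul(70, Pow(89, Rational(1, 2))) ≈ 660.38)
Add(Mul(K, Pow(Function('k')(3), -1)), Mul(Pow(Add(17, 67), 2), Pow(-45806, -1))) = Add(Mul(Mul(70, Pow(89, Rational(1, 2))), Pow(20, -1)), Mul(Pow(Add(17, 67), 2), Pow(-45806, -1))) = Add(Mul(Mul(70, Pow(89, Rational(1, 2))), Rational(1, 20)), Mul(Pow(84, 2), Rational(-1, 45806))) = Add(Mul(Rational(7, 2), Pow(89, Rational(1, 2))), Mul(7056, Rational(-1, 45806))) = Add(Mul(Rational(7, 2), Pow(89, Rational(1, 2))), Rational(-3528, 22903)) = Add(Rational(-3528, 22903), Mul(Rational(7, 2), Pow(89, Rational(1, 2))))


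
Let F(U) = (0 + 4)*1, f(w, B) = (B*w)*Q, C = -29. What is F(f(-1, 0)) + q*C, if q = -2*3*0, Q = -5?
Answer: 4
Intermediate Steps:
f(w, B) = -5*B*w (f(w, B) = (B*w)*(-5) = -5*B*w)
F(U) = 4 (F(U) = 4*1 = 4)
q = 0 (q = -6*0 = 0)
F(f(-1, 0)) + q*C = 4 + 0*(-29) = 4 + 0 = 4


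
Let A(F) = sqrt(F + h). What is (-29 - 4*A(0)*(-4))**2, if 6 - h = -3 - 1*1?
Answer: 3401 - 928*sqrt(10) ≈ 466.41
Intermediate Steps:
h = 10 (h = 6 - (-3 - 1*1) = 6 - (-3 - 1) = 6 - 1*(-4) = 6 + 4 = 10)
A(F) = sqrt(10 + F) (A(F) = sqrt(F + 10) = sqrt(10 + F))
(-29 - 4*A(0)*(-4))**2 = (-29 - 4*sqrt(10 + 0)*(-4))**2 = (-29 - 4*sqrt(10)*(-4))**2 = (-29 + 16*sqrt(10))**2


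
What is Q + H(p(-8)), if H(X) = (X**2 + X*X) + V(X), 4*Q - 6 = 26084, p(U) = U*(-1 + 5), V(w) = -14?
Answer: 17113/2 ≈ 8556.5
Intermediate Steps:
p(U) = 4*U (p(U) = U*4 = 4*U)
Q = 13045/2 (Q = 3/2 + (1/4)*26084 = 3/2 + 6521 = 13045/2 ≈ 6522.5)
H(X) = -14 + 2*X**2 (H(X) = (X**2 + X*X) - 14 = (X**2 + X**2) - 14 = 2*X**2 - 14 = -14 + 2*X**2)
Q + H(p(-8)) = 13045/2 + (-14 + 2*(4*(-8))**2) = 13045/2 + (-14 + 2*(-32)**2) = 13045/2 + (-14 + 2*1024) = 13045/2 + (-14 + 2048) = 13045/2 + 2034 = 17113/2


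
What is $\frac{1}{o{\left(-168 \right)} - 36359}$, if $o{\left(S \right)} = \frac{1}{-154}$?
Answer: $- \frac{154}{5599287} \approx -2.7503 \cdot 10^{-5}$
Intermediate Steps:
$o{\left(S \right)} = - \frac{1}{154}$
$\frac{1}{o{\left(-168 \right)} - 36359} = \frac{1}{- \frac{1}{154} - 36359} = \frac{1}{- \frac{5599287}{154}} = - \frac{154}{5599287}$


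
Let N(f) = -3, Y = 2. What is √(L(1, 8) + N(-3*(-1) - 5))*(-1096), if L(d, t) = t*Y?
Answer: -1096*√13 ≈ -3951.7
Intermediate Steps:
L(d, t) = 2*t (L(d, t) = t*2 = 2*t)
√(L(1, 8) + N(-3*(-1) - 5))*(-1096) = √(2*8 - 3)*(-1096) = √(16 - 3)*(-1096) = √13*(-1096) = -1096*√13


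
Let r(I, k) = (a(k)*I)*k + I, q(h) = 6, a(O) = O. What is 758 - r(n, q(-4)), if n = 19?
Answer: 55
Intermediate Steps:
r(I, k) = I + I*k**2 (r(I, k) = (k*I)*k + I = (I*k)*k + I = I*k**2 + I = I + I*k**2)
758 - r(n, q(-4)) = 758 - 19*(1 + 6**2) = 758 - 19*(1 + 36) = 758 - 19*37 = 758 - 1*703 = 758 - 703 = 55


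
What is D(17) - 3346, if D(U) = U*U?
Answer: -3057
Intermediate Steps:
D(U) = U²
D(17) - 3346 = 17² - 3346 = 289 - 3346 = -3057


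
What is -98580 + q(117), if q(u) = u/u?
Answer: -98579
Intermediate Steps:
q(u) = 1
-98580 + q(117) = -98580 + 1 = -98579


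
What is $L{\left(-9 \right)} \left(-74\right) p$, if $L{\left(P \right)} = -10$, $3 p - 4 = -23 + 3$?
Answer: $- \frac{11840}{3} \approx -3946.7$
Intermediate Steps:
$p = - \frac{16}{3}$ ($p = \frac{4}{3} + \frac{-23 + 3}{3} = \frac{4}{3} + \frac{1}{3} \left(-20\right) = \frac{4}{3} - \frac{20}{3} = - \frac{16}{3} \approx -5.3333$)
$L{\left(-9 \right)} \left(-74\right) p = \left(-10\right) \left(-74\right) \left(- \frac{16}{3}\right) = 740 \left(- \frac{16}{3}\right) = - \frac{11840}{3}$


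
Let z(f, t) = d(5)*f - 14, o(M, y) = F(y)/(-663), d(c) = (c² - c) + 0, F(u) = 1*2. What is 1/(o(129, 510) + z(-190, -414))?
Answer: -663/2528684 ≈ -0.00026219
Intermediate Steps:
F(u) = 2
d(c) = c² - c
o(M, y) = -2/663 (o(M, y) = 2/(-663) = 2*(-1/663) = -2/663)
z(f, t) = -14 + 20*f (z(f, t) = (5*(-1 + 5))*f - 14 = (5*4)*f - 14 = 20*f - 14 = -14 + 20*f)
1/(o(129, 510) + z(-190, -414)) = 1/(-2/663 + (-14 + 20*(-190))) = 1/(-2/663 + (-14 - 3800)) = 1/(-2/663 - 3814) = 1/(-2528684/663) = -663/2528684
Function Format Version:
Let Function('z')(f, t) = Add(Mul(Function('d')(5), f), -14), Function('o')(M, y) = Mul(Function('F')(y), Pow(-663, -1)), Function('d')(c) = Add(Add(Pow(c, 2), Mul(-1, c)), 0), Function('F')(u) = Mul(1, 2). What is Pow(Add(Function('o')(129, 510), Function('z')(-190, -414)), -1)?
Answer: Rational(-663, 2528684) ≈ -0.00026219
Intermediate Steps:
Function('F')(u) = 2
Function('d')(c) = Add(Pow(c, 2), Mul(-1, c))
Function('o')(M, y) = Rational(-2, 663) (Function('o')(M, y) = Mul(2, Pow(-663, -1)) = Mul(2, Rational(-1, 663)) = Rational(-2, 663))
Function('z')(f, t) = Add(-14, Mul(20, f)) (Function('z')(f, t) = Add(Mul(Mul(5, Add(-1, 5)), f), -14) = Add(Mul(Mul(5, 4), f), -14) = Add(Mul(20, f), -14) = Add(-14, Mul(20, f)))
Pow(Add(Function('o')(129, 510), Function('z')(-190, -414)), -1) = Pow(Add(Rational(-2, 663), Add(-14, Mul(20, -190))), -1) = Pow(Add(Rational(-2, 663), Add(-14, -3800)), -1) = Pow(Add(Rational(-2, 663), -3814), -1) = Pow(Rational(-2528684, 663), -1) = Rational(-663, 2528684)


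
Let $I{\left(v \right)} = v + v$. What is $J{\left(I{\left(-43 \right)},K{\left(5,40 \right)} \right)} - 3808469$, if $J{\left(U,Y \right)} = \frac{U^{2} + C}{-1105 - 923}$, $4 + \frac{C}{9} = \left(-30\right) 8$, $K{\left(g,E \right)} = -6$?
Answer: $- \frac{148530391}{39} \approx -3.8085 \cdot 10^{6}$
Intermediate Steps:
$C = -2196$ ($C = -36 + 9 \left(\left(-30\right) 8\right) = -36 + 9 \left(-240\right) = -36 - 2160 = -2196$)
$I{\left(v \right)} = 2 v$
$J{\left(U,Y \right)} = \frac{183}{169} - \frac{U^{2}}{2028}$ ($J{\left(U,Y \right)} = \frac{U^{2} - 2196}{-1105 - 923} = \frac{-2196 + U^{2}}{-2028} = \left(-2196 + U^{2}\right) \left(- \frac{1}{2028}\right) = \frac{183}{169} - \frac{U^{2}}{2028}$)
$J{\left(I{\left(-43 \right)},K{\left(5,40 \right)} \right)} - 3808469 = \left(\frac{183}{169} - \frac{\left(2 \left(-43\right)\right)^{2}}{2028}\right) - 3808469 = \left(\frac{183}{169} - \frac{\left(-86\right)^{2}}{2028}\right) - 3808469 = \left(\frac{183}{169} - \frac{1849}{507}\right) - 3808469 = - \frac{100}{39} - 3808469 = - \frac{148530391}{39}$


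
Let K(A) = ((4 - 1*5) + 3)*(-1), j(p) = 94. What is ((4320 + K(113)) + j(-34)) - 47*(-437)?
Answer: 24951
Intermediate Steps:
K(A) = -2 (K(A) = ((4 - 5) + 3)*(-1) = (-1 + 3)*(-1) = 2*(-1) = -2)
((4320 + K(113)) + j(-34)) - 47*(-437) = ((4320 - 2) + 94) - 47*(-437) = (4318 + 94) - 1*(-20539) = 4412 + 20539 = 24951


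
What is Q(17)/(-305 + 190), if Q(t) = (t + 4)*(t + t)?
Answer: -714/115 ≈ -6.2087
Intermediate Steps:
Q(t) = 2*t*(4 + t) (Q(t) = (4 + t)*(2*t) = 2*t*(4 + t))
Q(17)/(-305 + 190) = (2*17*(4 + 17))/(-305 + 190) = (2*17*21)/(-115) = 714*(-1/115) = -714/115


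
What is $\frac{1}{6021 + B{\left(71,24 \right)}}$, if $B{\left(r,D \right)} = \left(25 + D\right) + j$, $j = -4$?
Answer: $\frac{1}{6066} \approx 0.00016485$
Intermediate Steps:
$B{\left(r,D \right)} = 21 + D$ ($B{\left(r,D \right)} = \left(25 + D\right) - 4 = 21 + D$)
$\frac{1}{6021 + B{\left(71,24 \right)}} = \frac{1}{6021 + \left(21 + 24\right)} = \frac{1}{6021 + 45} = \frac{1}{6066}$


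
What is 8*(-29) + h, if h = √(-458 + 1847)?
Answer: -232 + √1389 ≈ -194.73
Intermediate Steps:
h = √1389 ≈ 37.269
8*(-29) + h = 8*(-29) + √1389 = -232 + √1389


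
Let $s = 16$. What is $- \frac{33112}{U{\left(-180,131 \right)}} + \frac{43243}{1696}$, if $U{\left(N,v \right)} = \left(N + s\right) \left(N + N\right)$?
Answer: $\frac{78028399}{3129120} \approx 24.936$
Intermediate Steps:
$U{\left(N,v \right)} = 2 N \left(16 + N\right)$ ($U{\left(N,v \right)} = \left(N + 16\right) \left(N + N\right) = \left(16 + N\right) 2 N = 2 N \left(16 + N\right)$)
$- \frac{33112}{U{\left(-180,131 \right)}} + \frac{43243}{1696} = - \frac{33112}{2 \left(-180\right) \left(16 - 180\right)} + \frac{43243}{1696} = - \frac{33112}{2 \left(-180\right) \left(-164\right)} + 43243 \cdot \frac{1}{1696} = - \frac{33112}{59040} + \frac{43243}{1696} = \left(-33112\right) \frac{1}{59040} + \frac{43243}{1696} = - \frac{4139}{7380} + \frac{43243}{1696} = \frac{78028399}{3129120}$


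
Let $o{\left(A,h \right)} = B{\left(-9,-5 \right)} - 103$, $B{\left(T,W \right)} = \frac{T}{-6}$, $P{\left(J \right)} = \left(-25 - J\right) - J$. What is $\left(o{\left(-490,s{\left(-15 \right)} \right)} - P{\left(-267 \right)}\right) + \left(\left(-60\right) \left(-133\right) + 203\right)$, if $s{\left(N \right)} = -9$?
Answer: $\frac{15145}{2} \approx 7572.5$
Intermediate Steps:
$P{\left(J \right)} = -25 - 2 J$
$B{\left(T,W \right)} = - \frac{T}{6}$ ($B{\left(T,W \right)} = T \left(- \frac{1}{6}\right) = - \frac{T}{6}$)
$o{\left(A,h \right)} = - \frac{203}{2}$ ($o{\left(A,h \right)} = \left(- \frac{1}{6}\right) \left(-9\right) - 103 = \frac{3}{2} - 103 = - \frac{203}{2}$)
$\left(o{\left(-490,s{\left(-15 \right)} \right)} - P{\left(-267 \right)}\right) + \left(\left(-60\right) \left(-133\right) + 203\right) = \left(- \frac{203}{2} - \left(-25 - -534\right)\right) + \left(\left(-60\right) \left(-133\right) + 203\right) = \left(- \frac{203}{2} - \left(-25 + 534\right)\right) + \left(7980 + 203\right) = \left(- \frac{203}{2} - 509\right) + 8183 = - \frac{1221}{2} + 8183 = \frac{15145}{2}$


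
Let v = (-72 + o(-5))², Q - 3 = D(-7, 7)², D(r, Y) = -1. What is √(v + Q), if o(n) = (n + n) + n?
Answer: √7573 ≈ 87.023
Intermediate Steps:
o(n) = 3*n (o(n) = 2*n + n = 3*n)
Q = 4 (Q = 3 + (-1)² = 3 + 1 = 4)
v = 7569 (v = (-72 + 3*(-5))² = (-72 - 15)² = (-87)² = 7569)
√(v + Q) = √(7569 + 4) = √7573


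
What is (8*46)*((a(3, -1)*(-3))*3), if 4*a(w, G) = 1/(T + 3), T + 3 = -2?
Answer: 414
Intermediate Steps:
T = -5 (T = -3 - 2 = -5)
a(w, G) = -1/8 (a(w, G) = 1/(4*(-5 + 3)) = (1/4)/(-2) = (1/4)*(-1/2) = -1/8)
(8*46)*((a(3, -1)*(-3))*3) = (8*46)*(-1/8*(-3)*3) = 368*((3/8)*3) = 368*(9/8) = 414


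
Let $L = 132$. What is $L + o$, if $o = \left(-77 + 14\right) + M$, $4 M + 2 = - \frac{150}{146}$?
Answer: $\frac{19927}{292} \approx 68.243$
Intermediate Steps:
$M = - \frac{221}{292}$ ($M = - \frac{1}{2} + \frac{\left(-150\right) \frac{1}{146}}{4} = - \frac{1}{2} + \frac{1}{4} \left(- \frac{75}{73}\right) = - \frac{1}{2} - \frac{75}{292} = - \frac{221}{292} \approx -0.75685$)
$o = - \frac{18617}{292}$ ($o = \left(-77 + 14\right) - \frac{221}{292} = -63 - \frac{221}{292} = - \frac{18617}{292} \approx -63.757$)
$L + o = 132 - \frac{18617}{292} = \frac{19927}{292}$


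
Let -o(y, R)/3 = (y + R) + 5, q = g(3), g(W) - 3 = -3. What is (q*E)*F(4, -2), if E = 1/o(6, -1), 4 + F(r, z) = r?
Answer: 0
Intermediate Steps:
g(W) = 0 (g(W) = 3 - 3 = 0)
q = 0
F(r, z) = -4 + r
o(y, R) = -15 - 3*R - 3*y (o(y, R) = -3*((y + R) + 5) = -3*((R + y) + 5) = -3*(5 + R + y) = -15 - 3*R - 3*y)
E = -1/30 (E = 1/(-15 - 3*(-1) - 3*6) = 1/(-15 + 3 - 18) = 1/(-30) = -1/30 ≈ -0.033333)
(q*E)*F(4, -2) = (0*(-1/30))*(-4 + 4) = 0*0 = 0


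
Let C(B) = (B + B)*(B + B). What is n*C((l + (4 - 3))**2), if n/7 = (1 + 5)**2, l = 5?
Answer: 1306368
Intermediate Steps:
C(B) = 4*B**2 (C(B) = (2*B)*(2*B) = 4*B**2)
n = 252 (n = 7*(1 + 5)**2 = 7*6**2 = 7*36 = 252)
n*C((l + (4 - 3))**2) = 252*(4*((5 + (4 - 3))**2)**2) = 252*(4*((5 + 1)**2)**2) = 252*(4*(6**2)**2) = 252*(4*36**2) = 252*(4*1296) = 252*5184 = 1306368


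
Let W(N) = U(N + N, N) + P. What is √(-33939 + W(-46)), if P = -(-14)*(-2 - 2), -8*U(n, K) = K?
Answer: I*√135957/2 ≈ 184.36*I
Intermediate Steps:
U(n, K) = -K/8
P = -56 (P = -(-14)*(-4) = -7*8 = -56)
W(N) = -56 - N/8 (W(N) = -N/8 - 56 = -56 - N/8)
√(-33939 + W(-46)) = √(-33939 + (-56 - ⅛*(-46))) = √(-33939 + (-56 + 23/4)) = √(-33939 - 201/4) = √(-135957/4) = I*√135957/2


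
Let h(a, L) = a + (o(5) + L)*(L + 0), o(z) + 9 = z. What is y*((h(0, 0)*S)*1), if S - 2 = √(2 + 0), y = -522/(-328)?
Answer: 0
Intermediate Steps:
o(z) = -9 + z
y = 261/164 (y = -522*(-1/328) = 261/164 ≈ 1.5915)
S = 2 + √2 (S = 2 + √(2 + 0) = 2 + √2 ≈ 3.4142)
h(a, L) = a + L*(-4 + L) (h(a, L) = a + ((-9 + 5) + L)*(L + 0) = a + (-4 + L)*L = a + L*(-4 + L))
y*((h(0, 0)*S)*1) = 261*(((0 + 0² - 4*0)*(2 + √2))*1)/164 = 261*(((0 + 0 + 0)*(2 + √2))*1)/164 = 261*((0*(2 + √2))*1)/164 = 261*(0*1)/164 = (261/164)*0 = 0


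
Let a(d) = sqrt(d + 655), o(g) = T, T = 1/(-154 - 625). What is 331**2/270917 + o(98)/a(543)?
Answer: 109561/270917 - sqrt(1198)/933242 ≈ 0.40437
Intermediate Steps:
T = -1/779 (T = 1/(-779) = -1/779 ≈ -0.0012837)
o(g) = -1/779
a(d) = sqrt(655 + d)
331**2/270917 + o(98)/a(543) = 331**2/270917 - 1/(779*sqrt(655 + 543)) = 109561*(1/270917) - sqrt(1198)/1198/779 = 109561/270917 - sqrt(1198)/933242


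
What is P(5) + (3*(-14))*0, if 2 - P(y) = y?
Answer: -3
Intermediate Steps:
P(y) = 2 - y
P(5) + (3*(-14))*0 = (2 - 1*5) + (3*(-14))*0 = (2 - 5) - 42*0 = -3 + 0 = -3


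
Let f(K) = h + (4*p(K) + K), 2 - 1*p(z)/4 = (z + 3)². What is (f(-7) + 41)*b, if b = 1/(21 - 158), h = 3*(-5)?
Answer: 205/137 ≈ 1.4963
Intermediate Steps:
p(z) = 8 - 4*(3 + z)² (p(z) = 8 - 4*(z + 3)² = 8 - 4*(3 + z)²)
h = -15
b = -1/137 (b = 1/(-137) = -1/137 ≈ -0.0072993)
f(K) = 17 + K - 16*(3 + K)² (f(K) = -15 + (4*(8 - 4*(3 + K)²) + K) = -15 + ((32 - 16*(3 + K)²) + K) = -15 + (32 + K - 16*(3 + K)²) = 17 + K - 16*(3 + K)²)
(f(-7) + 41)*b = ((17 - 7 - 16*(3 - 7)²) + 41)*(-1/137) = ((17 - 7 - 16*(-4)²) + 41)*(-1/137) = ((17 - 7 - 16*16) + 41)*(-1/137) = ((17 - 7 - 256) + 41)*(-1/137) = (-246 + 41)*(-1/137) = -205*(-1/137) = 205/137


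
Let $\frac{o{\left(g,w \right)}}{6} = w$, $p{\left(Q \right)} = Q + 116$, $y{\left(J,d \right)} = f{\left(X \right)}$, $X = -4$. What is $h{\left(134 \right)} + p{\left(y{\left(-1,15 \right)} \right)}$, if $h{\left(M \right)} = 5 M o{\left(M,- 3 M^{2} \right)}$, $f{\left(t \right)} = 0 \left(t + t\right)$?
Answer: $-216549244$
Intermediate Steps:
$f{\left(t \right)} = 0$ ($f{\left(t \right)} = 0 \cdot 2 t = 0$)
$y{\left(J,d \right)} = 0$
$p{\left(Q \right)} = 116 + Q$
$o{\left(g,w \right)} = 6 w$
$h{\left(M \right)} = - 90 M^{3}$ ($h{\left(M \right)} = 5 M 6 \left(- 3 M^{2}\right) = 5 M \left(- 18 M^{2}\right) = - 90 M^{3}$)
$h{\left(134 \right)} + p{\left(y{\left(-1,15 \right)} \right)} = - 90 \cdot 134^{3} + \left(116 + 0\right) = \left(-90\right) 2406104 + 116 = -216549360 + 116 = -216549244$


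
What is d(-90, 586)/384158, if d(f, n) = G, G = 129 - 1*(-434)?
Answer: 563/384158 ≈ 0.0014655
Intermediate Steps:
G = 563 (G = 129 + 434 = 563)
d(f, n) = 563
d(-90, 586)/384158 = 563/384158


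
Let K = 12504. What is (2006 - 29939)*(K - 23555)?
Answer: 308687583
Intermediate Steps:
(2006 - 29939)*(K - 23555) = (2006 - 29939)*(12504 - 23555) = -27933*(-11051) = 308687583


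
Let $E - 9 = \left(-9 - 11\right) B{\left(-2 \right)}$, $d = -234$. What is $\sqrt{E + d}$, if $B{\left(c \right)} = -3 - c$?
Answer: $i \sqrt{205} \approx 14.318 i$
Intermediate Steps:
$E = 29$ ($E = 9 + \left(-9 - 11\right) \left(-3 - -2\right) = 9 - 20 \left(-3 + 2\right) = 9 - -20 = 9 + 20 = 29$)
$\sqrt{E + d} = \sqrt{29 - 234} = \sqrt{-205} = i \sqrt{205}$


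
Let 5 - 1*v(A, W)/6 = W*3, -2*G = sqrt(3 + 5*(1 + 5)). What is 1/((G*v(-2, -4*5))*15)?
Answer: -sqrt(33)/96525 ≈ -5.9514e-5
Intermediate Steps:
G = -sqrt(33)/2 (G = -sqrt(3 + 5*(1 + 5))/2 = -sqrt(3 + 5*6)/2 = -sqrt(3 + 30)/2 = -sqrt(33)/2 ≈ -2.8723)
v(A, W) = 30 - 18*W (v(A, W) = 30 - 6*W*3 = 30 - 18*W)
1/((G*v(-2, -4*5))*15) = 1/(((-sqrt(33)/2)*(30 - (-72)*5))*15) = 1/(((-sqrt(33)/2)*(30 - 18*(-20)))*15) = 1/(((-sqrt(33)/2)*(30 + 360))*15) = 1/((-sqrt(33)/2*390)*15) = 1/(-195*sqrt(33)*15) = 1/(-2925*sqrt(33)) = -sqrt(33)/96525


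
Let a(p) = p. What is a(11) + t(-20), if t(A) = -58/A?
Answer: 139/10 ≈ 13.900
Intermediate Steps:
a(11) + t(-20) = 11 - 58/(-20) = 11 - 58*(-1/20) = 11 + 29/10 = 139/10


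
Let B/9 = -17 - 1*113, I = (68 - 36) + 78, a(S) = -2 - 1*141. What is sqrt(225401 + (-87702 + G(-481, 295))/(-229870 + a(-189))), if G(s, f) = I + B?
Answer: 5*sqrt(53000361122163)/76671 ≈ 474.76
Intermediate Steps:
a(S) = -143 (a(S) = -2 - 141 = -143)
I = 110 (I = 32 + 78 = 110)
B = -1170 (B = 9*(-17 - 1*113) = 9*(-17 - 113) = 9*(-130) = -1170)
G(s, f) = -1060 (G(s, f) = 110 - 1170 = -1060)
sqrt(225401 + (-87702 + G(-481, 295))/(-229870 + a(-189))) = sqrt(225401 + (-87702 - 1060)/(-229870 - 143)) = sqrt(225401 - 88762/(-230013)) = sqrt(225401 - 88762*(-1/230013)) = sqrt(225401 + 88762/230013) = sqrt(51845248975/230013) = 5*sqrt(53000361122163)/76671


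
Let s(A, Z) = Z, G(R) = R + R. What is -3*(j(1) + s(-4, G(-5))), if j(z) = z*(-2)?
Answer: 36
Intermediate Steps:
j(z) = -2*z
G(R) = 2*R
-3*(j(1) + s(-4, G(-5))) = -3*(-2*1 + 2*(-5)) = -3*(-2 - 10) = -3*(-12) = 36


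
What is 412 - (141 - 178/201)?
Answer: 54649/201 ≈ 271.89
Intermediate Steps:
412 - (141 - 178/201) = 412 - 1*28163/201 = 412 - 28163/201 = 54649/201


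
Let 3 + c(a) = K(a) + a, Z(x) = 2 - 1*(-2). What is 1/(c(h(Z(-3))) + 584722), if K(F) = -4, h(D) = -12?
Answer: 1/584703 ≈ 1.7103e-6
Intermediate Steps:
Z(x) = 4 (Z(x) = 2 + 2 = 4)
c(a) = -7 + a (c(a) = -3 + (-4 + a) = -7 + a)
1/(c(h(Z(-3))) + 584722) = 1/((-7 - 12) + 584722) = 1/(-19 + 584722) = 1/584703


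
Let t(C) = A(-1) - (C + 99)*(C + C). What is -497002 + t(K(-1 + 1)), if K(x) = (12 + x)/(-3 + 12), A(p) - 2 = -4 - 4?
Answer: -4475480/9 ≈ -4.9728e+5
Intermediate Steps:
A(p) = -6 (A(p) = 2 + (-4 - 4) = 2 - 8 = -6)
K(x) = 4/3 + x/9 (K(x) = (12 + x)/9 = (12 + x)*(⅑) = 4/3 + x/9)
t(C) = -6 - 2*C*(99 + C) (t(C) = -6 - (C + 99)*(C + C) = -6 - (99 + C)*2*C = -6 - 2*C*(99 + C))
-497002 + t(K(-1 + 1)) = -497002 + (-6 - 198*(4/3 + (-1 + 1)/9) - 2*(4/3 + (-1 + 1)/9)²) = -497002 + (-6 - 198*(4/3 + (⅑)*0) - 2*(4/3 + (⅑)*0)²) = -497002 + (-6 - 198*(4/3 + 0) - 2*(4/3 + 0)²) = -497002 + (-6 - 198*4/3 - 2*(4/3)²) = -497002 + (-6 - 264 - 2*16/9) = -497002 + (-6 - 264 - 32/9) = -497002 - 2462/9 = -4475480/9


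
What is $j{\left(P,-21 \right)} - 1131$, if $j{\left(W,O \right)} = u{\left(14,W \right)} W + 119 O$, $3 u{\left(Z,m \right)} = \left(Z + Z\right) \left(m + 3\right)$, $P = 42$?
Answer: $14010$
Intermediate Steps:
$u{\left(Z,m \right)} = \frac{2 Z \left(3 + m\right)}{3}$ ($u{\left(Z,m \right)} = \frac{\left(Z + Z\right) \left(m + 3\right)}{3} = \frac{2 Z \left(3 + m\right)}{3}$)
$j{\left(W,O \right)} = 119 O + W \left(28 + \frac{28 W}{3}\right)$ ($j{\left(W,O \right)} = \frac{2}{3} \cdot 14 \left(3 + W\right) W + 119 O = \left(28 + \frac{28 W}{3}\right) W + 119 O = W \left(28 + \frac{28 W}{3}\right) + 119 O = 119 O + W \left(28 + \frac{28 W}{3}\right)$)
$j{\left(P,-21 \right)} - 1131 = \left(119 \left(-21\right) + \frac{28}{3} \cdot 42 \left(3 + 42\right)\right) - 1131 = \left(-2499 + \frac{28}{3} \cdot 42 \cdot 45\right) - 1131 = \left(-2499 + 17640\right) - 1131 = 15141 - 1131 = 14010$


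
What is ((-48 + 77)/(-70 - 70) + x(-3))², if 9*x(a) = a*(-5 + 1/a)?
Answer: 3916441/1587600 ≈ 2.4669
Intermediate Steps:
x(a) = a*(-5 + 1/a)/9 (x(a) = (a*(-5 + 1/a))/9 = a*(-5 + 1/a)/9)
((-48 + 77)/(-70 - 70) + x(-3))² = ((-48 + 77)/(-70 - 70) + (⅑ - 5/9*(-3)))² = (29/(-140) + (⅑ + 5/3))² = (29*(-1/140) + 16/9)² = (-29/140 + 16/9)² = (1979/1260)² = 3916441/1587600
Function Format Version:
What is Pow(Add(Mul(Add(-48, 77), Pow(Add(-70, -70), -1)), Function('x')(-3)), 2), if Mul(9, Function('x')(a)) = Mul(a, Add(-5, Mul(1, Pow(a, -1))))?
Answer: Rational(3916441, 1587600) ≈ 2.4669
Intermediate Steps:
Function('x')(a) = Mul(Rational(1, 9), a, Add(-5, Pow(a, -1))) (Function('x')(a) = Mul(Rational(1, 9), Mul(a, Add(-5, Mul(1, Pow(a, -1))))) = Mul(Rational(1, 9), Mul(a, Add(-5, Pow(a, -1)))) = Mul(Rational(1, 9), a, Add(-5, Pow(a, -1))))
Pow(Add(Mul(Add(-48, 77), Pow(Add(-70, -70), -1)), Function('x')(-3)), 2) = Pow(Add(Mul(Add(-48, 77), Pow(Add(-70, -70), -1)), Add(Rational(1, 9), Mul(Rational(-5, 9), -3))), 2) = Pow(Add(Mul(29, Pow(-140, -1)), Add(Rational(1, 9), Rational(5, 3))), 2) = Pow(Add(Mul(29, Rational(-1, 140)), Rational(16, 9)), 2) = Pow(Add(Rational(-29, 140), Rational(16, 9)), 2) = Pow(Rational(1979, 1260), 2) = Rational(3916441, 1587600)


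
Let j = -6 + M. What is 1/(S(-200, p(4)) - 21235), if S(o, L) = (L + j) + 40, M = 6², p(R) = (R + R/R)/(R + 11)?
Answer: -3/63494 ≈ -4.7249e-5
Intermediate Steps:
p(R) = (1 + R)/(11 + R) (p(R) = (R + 1)/(11 + R) = (1 + R)/(11 + R))
M = 36
j = 30 (j = -6 + 36 = 30)
S(o, L) = 70 + L (S(o, L) = (L + 30) + 40 = (30 + L) + 40 = 70 + L)
1/(S(-200, p(4)) - 21235) = 1/((70 + (1 + 4)/(11 + 4)) - 21235) = 1/((70 + 5/15) - 21235) = 1/((70 + (1/15)*5) - 21235) = 1/((70 + ⅓) - 21235) = 1/(211/3 - 21235) = 1/(-63494/3) = -3/63494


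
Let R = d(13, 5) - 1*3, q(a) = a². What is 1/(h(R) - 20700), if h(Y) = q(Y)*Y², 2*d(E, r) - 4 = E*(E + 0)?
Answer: 16/777465121 ≈ 2.0580e-8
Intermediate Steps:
d(E, r) = 2 + E²/2 (d(E, r) = 2 + (E*(E + 0))/2 = 2 + (E*E)/2 = 2 + E²/2)
R = 167/2 (R = (2 + (½)*13²) - 1*3 = (2 + (½)*169) - 3 = (2 + 169/2) - 3 = 173/2 - 3 = 167/2 ≈ 83.500)
h(Y) = Y⁴ (h(Y) = Y²*Y² = Y⁴)
1/(h(R) - 20700) = 1/((167/2)⁴ - 20700) = 1/(777796321/16 - 20700) = 1/(777465121/16) = 16/777465121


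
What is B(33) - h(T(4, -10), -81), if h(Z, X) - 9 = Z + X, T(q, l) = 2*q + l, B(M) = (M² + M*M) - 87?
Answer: 2165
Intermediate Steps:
B(M) = -87 + 2*M² (B(M) = (M² + M²) - 87 = 2*M² - 87 = -87 + 2*M²)
T(q, l) = l + 2*q
h(Z, X) = 9 + X + Z (h(Z, X) = 9 + (Z + X) = 9 + (X + Z) = 9 + X + Z)
B(33) - h(T(4, -10), -81) = (-87 + 2*33²) - (9 - 81 + (-10 + 2*4)) = (-87 + 2*1089) - (9 - 81 + (-10 + 8)) = (-87 + 2178) - (9 - 81 - 2) = 2091 - 1*(-74) = 2091 + 74 = 2165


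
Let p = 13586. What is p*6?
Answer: 81516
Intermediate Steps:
p*6 = 13586*6 = 81516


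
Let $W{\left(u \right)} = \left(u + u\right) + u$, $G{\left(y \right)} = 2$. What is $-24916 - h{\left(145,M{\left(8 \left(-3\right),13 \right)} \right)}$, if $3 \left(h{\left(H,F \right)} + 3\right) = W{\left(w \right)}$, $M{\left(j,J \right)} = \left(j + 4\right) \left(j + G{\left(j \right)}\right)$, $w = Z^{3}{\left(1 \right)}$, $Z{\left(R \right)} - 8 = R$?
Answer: $-25642$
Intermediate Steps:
$Z{\left(R \right)} = 8 + R$
$w = 729$ ($w = \left(8 + 1\right)^{3} = 9^{3} = 729$)
$M{\left(j,J \right)} = \left(2 + j\right) \left(4 + j\right)$ ($M{\left(j,J \right)} = \left(j + 4\right) \left(j + 2\right) = \left(4 + j\right) \left(2 + j\right) = \left(2 + j\right) \left(4 + j\right)$)
$W{\left(u \right)} = 3 u$ ($W{\left(u \right)} = 2 u + u = 3 u$)
$h{\left(H,F \right)} = 726$ ($h{\left(H,F \right)} = -3 + \frac{3 \cdot 729}{3} = -3 + \frac{1}{3} \cdot 2187 = -3 + 729 = 726$)
$-24916 - h{\left(145,M{\left(8 \left(-3\right),13 \right)} \right)} = -24916 - 726 = -25642$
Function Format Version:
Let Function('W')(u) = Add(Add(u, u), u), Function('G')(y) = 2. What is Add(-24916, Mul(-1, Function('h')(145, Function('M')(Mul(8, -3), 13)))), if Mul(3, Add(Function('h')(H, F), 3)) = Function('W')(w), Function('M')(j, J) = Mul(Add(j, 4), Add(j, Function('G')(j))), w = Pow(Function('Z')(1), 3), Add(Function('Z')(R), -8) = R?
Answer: -25642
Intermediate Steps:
Function('Z')(R) = Add(8, R)
w = 729 (w = Pow(Add(8, 1), 3) = Pow(9, 3) = 729)
Function('M')(j, J) = Mul(Add(2, j), Add(4, j)) (Function('M')(j, J) = Mul(Add(j, 4), Add(j, 2)) = Mul(Add(4, j), Add(2, j)) = Mul(Add(2, j), Add(4, j)))
Function('W')(u) = Mul(3, u) (Function('W')(u) = Add(Mul(2, u), u) = Mul(3, u))
Function('h')(H, F) = 726 (Function('h')(H, F) = Add(-3, Mul(Rational(1, 3), Mul(3, 729))) = Add(-3, Mul(Rational(1, 3), 2187)) = Add(-3, 729) = 726)
Add(-24916, Mul(-1, Function('h')(145, Function('M')(Mul(8, -3), 13)))) = Add(-24916, Mul(-1, 726)) = Add(-24916, -726) = -25642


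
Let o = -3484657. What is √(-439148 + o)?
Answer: I*√3923805 ≈ 1980.9*I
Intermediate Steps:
√(-439148 + o) = √(-439148 - 3484657) = √(-3923805) = I*√3923805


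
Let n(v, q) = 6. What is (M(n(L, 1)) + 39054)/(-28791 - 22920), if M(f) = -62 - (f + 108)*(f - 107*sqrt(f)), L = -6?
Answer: -38308/51711 - 4066*sqrt(6)/17237 ≈ -1.3186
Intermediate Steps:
M(f) = -62 - (108 + f)*(f - 107*sqrt(f))
(M(n(L, 1)) + 39054)/(-28791 - 22920) = ((-62 - 1*6**2 - 108*6 + 107*6**(3/2) + 11556*sqrt(6)) + 39054)/(-28791 - 22920) = ((-62 - 1*36 - 648 + 107*(6*sqrt(6)) + 11556*sqrt(6)) + 39054)/(-51711) = ((-62 - 36 - 648 + 642*sqrt(6) + 11556*sqrt(6)) + 39054)*(-1/51711) = ((-746 + 12198*sqrt(6)) + 39054)*(-1/51711) = (38308 + 12198*sqrt(6))*(-1/51711) = -38308/51711 - 4066*sqrt(6)/17237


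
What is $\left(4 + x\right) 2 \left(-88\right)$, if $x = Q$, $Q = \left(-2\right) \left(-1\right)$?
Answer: $-1056$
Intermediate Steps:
$Q = 2$
$x = 2$
$\left(4 + x\right) 2 \left(-88\right) = \left(4 + 2\right) 2 \left(-88\right) = 6 \cdot 2 \left(-88\right) = 12 \left(-88\right) = -1056$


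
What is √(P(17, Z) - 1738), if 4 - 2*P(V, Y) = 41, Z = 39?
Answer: I*√7026/2 ≈ 41.911*I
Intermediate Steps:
P(V, Y) = -37/2 (P(V, Y) = 2 - ½*41 = 2 - 41/2 = -37/2)
√(P(17, Z) - 1738) = √(-37/2 - 1738) = √(-3513/2) = I*√7026/2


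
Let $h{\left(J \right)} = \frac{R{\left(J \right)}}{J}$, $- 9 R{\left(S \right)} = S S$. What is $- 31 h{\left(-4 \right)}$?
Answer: $- \frac{124}{9} \approx -13.778$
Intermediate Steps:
$R{\left(S \right)} = - \frac{S^{2}}{9}$ ($R{\left(S \right)} = - \frac{S S}{9} = - \frac{S^{2}}{9}$)
$h{\left(J \right)} = - \frac{J}{9}$ ($h{\left(J \right)} = \frac{\left(- \frac{1}{9}\right) J^{2}}{J} = - \frac{J}{9}$)
$- 31 h{\left(-4 \right)} = - 31 \left(\left(- \frac{1}{9}\right) \left(-4\right)\right) = \left(-31\right) \frac{4}{9} = - \frac{124}{9}$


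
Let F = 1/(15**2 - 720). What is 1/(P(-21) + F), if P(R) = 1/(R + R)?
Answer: -6930/179 ≈ -38.715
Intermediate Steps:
P(R) = 1/(2*R)
F = -1/495 (F = 1/(225 - 720) = 1/(-495) = -1/495 ≈ -0.0020202)
1/(P(-21) + F) = 1/((1/2)/(-21) - 1/495) = 1/((1/2)*(-1/21) - 1/495) = 1/(-1/42 - 1/495) = 1/(-179/6930) = -6930/179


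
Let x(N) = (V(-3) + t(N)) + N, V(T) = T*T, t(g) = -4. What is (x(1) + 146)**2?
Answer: 23104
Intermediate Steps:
V(T) = T**2
x(N) = 5 + N (x(N) = ((-3)**2 - 4) + N = (9 - 4) + N = 5 + N)
(x(1) + 146)**2 = ((5 + 1) + 146)**2 = (6 + 146)**2 = 152**2 = 23104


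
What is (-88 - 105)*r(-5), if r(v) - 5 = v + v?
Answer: 965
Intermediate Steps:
r(v) = 5 + 2*v (r(v) = 5 + (v + v) = 5 + 2*v)
(-88 - 105)*r(-5) = (-88 - 105)*(5 + 2*(-5)) = -193*(5 - 10) = -193*(-5) = 965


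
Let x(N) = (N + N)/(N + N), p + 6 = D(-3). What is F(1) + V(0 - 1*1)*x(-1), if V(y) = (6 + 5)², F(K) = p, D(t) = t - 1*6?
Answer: 106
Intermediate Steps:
D(t) = -6 + t (D(t) = t - 6 = -6 + t)
p = -15 (p = -6 + (-6 - 3) = -6 - 9 = -15)
F(K) = -15
V(y) = 121 (V(y) = 11² = 121)
x(N) = 1 (x(N) = (2*N)/((2*N)) = (2*N)*(1/(2*N)) = 1)
F(1) + V(0 - 1*1)*x(-1) = -15 + 121*1 = -15 + 121 = 106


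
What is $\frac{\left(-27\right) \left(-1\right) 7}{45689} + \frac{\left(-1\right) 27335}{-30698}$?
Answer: $\frac{179244391}{200365846} \approx 0.89459$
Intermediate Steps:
$\frac{\left(-27\right) \left(-1\right) 7}{45689} + \frac{\left(-1\right) 27335}{-30698} = 27 \cdot 7 \cdot \frac{1}{45689} - - \frac{27335}{30698} = 189 \cdot \frac{1}{45689} + \frac{27335}{30698} = \frac{27}{6527} + \frac{27335}{30698} = \frac{179244391}{200365846}$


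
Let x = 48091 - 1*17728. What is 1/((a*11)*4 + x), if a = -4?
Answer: 1/30187 ≈ 3.3127e-5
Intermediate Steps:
x = 30363 (x = 48091 - 17728 = 30363)
1/((a*11)*4 + x) = 1/(-4*11*4 + 30363) = 1/(-44*4 + 30363) = 1/(-176 + 30363) = 1/30187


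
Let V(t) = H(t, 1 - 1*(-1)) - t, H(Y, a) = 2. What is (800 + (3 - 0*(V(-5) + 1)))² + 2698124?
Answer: 3342933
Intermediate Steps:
V(t) = 2 - t
(800 + (3 - 0*(V(-5) + 1)))² + 2698124 = (800 + (3 - 0*((2 - 1*(-5)) + 1)))² + 2698124 = (800 + (3 - 0*((2 + 5) + 1)))² + 2698124 = (800 + (3 - 0*(7 + 1)))² + 2698124 = (800 + (3 - 0*8))² + 2698124 = (800 + (3 - 10*0))² + 2698124 = (800 + (3 + 0))² + 2698124 = (800 + 3)² + 2698124 = 803² + 2698124 = 644809 + 2698124 = 3342933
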